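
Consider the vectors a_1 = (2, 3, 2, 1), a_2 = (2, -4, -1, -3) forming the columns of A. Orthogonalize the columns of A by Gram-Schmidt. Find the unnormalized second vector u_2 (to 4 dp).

a_1 = (2, 3, 2, 1); ‖a_1‖ = 4.2426, so e_1 = (0.4714, 0.7071, 0.4714, 0.2357).
e_1·a_2 = 0.4714·2 + 0.7071·(-4) + 0.4714·(-1) + 0.2357·(-3) = -3.0641.
u_2 = a_2 + 3.0641·e_1 = (3.4444, -1.8333, 0.4444, -2.2778).

u_2 = (3.4444, -1.8333, 0.4444, -2.2778)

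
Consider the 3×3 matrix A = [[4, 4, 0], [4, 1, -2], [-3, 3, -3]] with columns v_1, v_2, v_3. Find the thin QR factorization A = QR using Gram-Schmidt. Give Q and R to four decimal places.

v_1 = (4, 4, -3); ‖v_1‖ = 6.4031, so e_1 = (0.6247, 0.6247, -0.4685).
e_1·v_2 = 0.6247·4 + 0.6247·1 + (-0.4685)·3 = 1.7179.
u_2 = v_2 − 1.7179·e_1 = (2.9268, -0.0732, 3.8049).
‖u_2‖ = 4.8009, so e_2 = (0.6096, -0.0152, 0.7925).
e_1·v_3 = 0.6247·0 + 0.6247·(-2) + (-0.4685)·(-3) = 0.1562; e_2·v_3 = 0.6096·0 + (-0.0152)·(-2) + 0.7925·(-3) = -2.3471.
u_3 = v_3 − 0.1562·e_1 + 2.3471·e_2 = (1.3333, -2.1333, -1.0667).
‖u_3‖ = 2.7325, so e_3 = (0.4880, -0.7807, -0.3904).

Q = [[0.6247, 0.6096, 0.4880], [0.6247, -0.0152, -0.7807], [-0.4685, 0.7925, -0.3904]], R = [[6.4031, 1.7179, 0.1562], [0.0000, 4.8009, -2.3471], [0.0000, 0.0000, 2.7325]]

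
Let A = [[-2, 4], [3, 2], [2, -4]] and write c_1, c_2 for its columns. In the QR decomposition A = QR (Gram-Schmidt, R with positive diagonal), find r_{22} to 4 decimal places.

r_{22} = 5.4880

c_1 = (-2, 3, 2); ‖c_1‖ = 4.1231, so q_1 = (-0.4851, 0.7276, 0.4851).
q_1·c_2 = (-0.4851)·4 + 0.7276·2 + 0.4851·(-4) = -2.4254.
u_2 = c_2 + 2.4254·q_1 = (2.8235, 3.7647, -2.8235).
r_{22} = ‖u_2‖ = 5.4880.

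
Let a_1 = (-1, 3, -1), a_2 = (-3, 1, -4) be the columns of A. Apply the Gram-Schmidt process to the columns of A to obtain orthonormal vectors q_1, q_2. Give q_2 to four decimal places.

q_2 = (-0.5085, -0.4200, -0.7517)

a_1 = (-1, 3, -1); ‖a_1‖ = 3.3166, so q_1 = (-0.3015, 0.9045, -0.3015).
q_1·a_2 = (-0.3015)·(-3) + 0.9045·1 + (-0.3015)·(-4) = 3.0151.
u_2 = a_2 − 3.0151·q_1 = (-2.0909, -1.7273, -3.0909).
‖u_2‖ = 4.1121, so q_2 = (-0.5085, -0.4200, -0.7517).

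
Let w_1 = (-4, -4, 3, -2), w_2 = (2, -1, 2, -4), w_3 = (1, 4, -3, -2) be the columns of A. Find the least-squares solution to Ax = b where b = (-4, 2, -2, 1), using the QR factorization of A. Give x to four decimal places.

x = (0.6876, -0.9950, 0.8397)

w_1 = (-4, -4, 3, -2); ‖w_1‖ = 6.7082, so e_1 = (-0.5963, -0.5963, 0.4472, -0.2981).
e_1·w_2 = (-0.5963)·2 + (-0.5963)·(-1) + 0.4472·2 + (-0.2981)·(-4) = 1.4907.
u_2 = w_2 − 1.4907·e_1 = (2.8889, -0.1111, 1.3333, -3.5556).
‖u_2‖ = 4.7726, so e_2 = (0.6053, -0.0233, 0.2794, -0.7450).
e_1·w_3 = (-0.5963)·1 + (-0.5963)·4 + 0.4472·(-3) + (-0.2981)·(-2) = -3.7268; e_2·w_3 = 0.6053·1 + (-0.0233)·4 + 0.2794·(-3) + (-0.7450)·(-2) = 1.1641.
u_3 = w_3 + 3.7268·e_1 − 1.1641·e_2 = (-1.9268, 1.8049, -1.6585, -2.2439).
‖u_3‖ = 3.8414, so e_3 = (-0.5016, 0.4699, -0.4318, -0.5841).
Qᵀb = (0.0000, -3.7715, 3.2255).
Back-substitute: x_3 = 3.2255/3.8414 = 0.8397.
x_2 = (-3.7715 − 1.1641·0.8397)/4.7726 = -0.9950.
x_1 = (0.0000 − 1.4907·(-0.9950) + 3.7268·0.8397)/6.7082 = 0.6876.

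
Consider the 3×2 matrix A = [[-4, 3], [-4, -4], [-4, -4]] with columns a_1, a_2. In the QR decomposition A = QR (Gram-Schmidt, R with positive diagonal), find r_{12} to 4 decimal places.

r_{12} = 2.8868

a_1 = (-4, -4, -4); ‖a_1‖ = 6.9282, so e_1 = (-0.5774, -0.5774, -0.5774).
r_{12} = e_1·a_2 = 2.8868.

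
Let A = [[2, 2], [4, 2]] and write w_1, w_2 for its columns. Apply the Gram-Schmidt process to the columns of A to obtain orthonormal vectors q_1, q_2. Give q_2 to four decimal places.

q_1 = w_1/‖w_1‖ = (2, 4)/4.4721 = (0.4472, 0.8944).
r_{12} = q_1·w_2 = 2.6833.
u_2 = w_2 − 2.6833·q_1 = (0.8000, -0.4000).
‖u_2‖ = 0.8944, so q_2 = (0.8944, -0.4472).

q_2 = (0.8944, -0.4472)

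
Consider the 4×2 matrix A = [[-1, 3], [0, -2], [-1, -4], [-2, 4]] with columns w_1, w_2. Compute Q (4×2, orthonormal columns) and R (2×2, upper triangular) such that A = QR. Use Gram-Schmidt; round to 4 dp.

w_1 = (-1, 0, -1, -2); ‖w_1‖ = 2.4495, so q_1 = (-0.4082, 0.0000, -0.4082, -0.8165).
q_1·w_2 = (-0.4082)·3 + 0.0000·(-2) + (-0.4082)·(-4) + (-0.8165)·4 = -2.8577.
u_2 = w_2 + 2.8577·q_1 = (1.8333, -2.0000, -5.1667, 1.6667).
‖u_2‖ = 6.0690, so q_2 = (0.3021, -0.3295, -0.8513, 0.2746).

Q = [[-0.4082, 0.3021], [0.0000, -0.3295], [-0.4082, -0.8513], [-0.8165, 0.2746]], R = [[2.4495, -2.8577], [0.0000, 6.0690]]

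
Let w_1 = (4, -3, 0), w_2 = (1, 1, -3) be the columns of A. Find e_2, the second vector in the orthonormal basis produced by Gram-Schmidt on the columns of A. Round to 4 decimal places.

e_2 = (0.2537, 0.3383, -0.9062)

w_1 = (4, -3, 0); ‖w_1‖ = 5.0000, so e_1 = (0.8000, -0.6000, 0.0000).
e_1·w_2 = 0.8000·1 + (-0.6000)·1 + 0.0000·(-3) = 0.2000.
u_2 = w_2 − 0.2000·e_1 = (0.8400, 1.1200, -3.0000).
‖u_2‖ = 3.3106, so e_2 = (0.2537, 0.3383, -0.9062).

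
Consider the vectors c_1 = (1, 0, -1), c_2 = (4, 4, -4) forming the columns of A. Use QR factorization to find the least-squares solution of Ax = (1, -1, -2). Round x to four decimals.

x = (2.5000, -0.2500)

c_1 = (1, 0, -1); ‖c_1‖ = 1.4142, so q_1 = (0.7071, 0.0000, -0.7071).
q_1·c_2 = 0.7071·4 + 0.0000·4 + (-0.7071)·(-4) = 5.6569.
u_2 = c_2 − 5.6569·q_1 = (0.0000, 4.0000, 0.0000).
‖u_2‖ = 4.0000, so q_2 = (0.0000, 1.0000, 0.0000).
Qᵀb = (2.1213, -1.0000).
Back-substitute: x_2 = -1.0000/4.0000 = -0.2500.
x_1 = (2.1213 − 5.6569·(-0.2500))/1.4142 = 2.5000.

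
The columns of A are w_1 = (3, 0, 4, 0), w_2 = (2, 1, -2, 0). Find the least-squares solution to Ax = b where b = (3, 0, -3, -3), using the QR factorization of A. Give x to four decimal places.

x = (-0.0136, 1.3303)

w_1 = (3, 0, 4, 0); ‖w_1‖ = 5.0000, so q_1 = (0.6000, 0.0000, 0.8000, 0.0000).
q_1·w_2 = 0.6000·2 + 0.0000·1 + 0.8000·(-2) + 0.0000·0 = -0.4000.
u_2 = w_2 + 0.4000·q_1 = (2.2400, 1.0000, -1.6800, 0.0000).
‖u_2‖ = 2.9732, so q_2 = (0.7534, 0.3363, -0.5650, 0.0000).
Qᵀb = (-0.6000, 3.9553).
Back-substitute: x_2 = 3.9553/2.9732 = 1.3303.
x_1 = (-0.6000 + 0.4000·1.3303)/5.0000 = -0.0136.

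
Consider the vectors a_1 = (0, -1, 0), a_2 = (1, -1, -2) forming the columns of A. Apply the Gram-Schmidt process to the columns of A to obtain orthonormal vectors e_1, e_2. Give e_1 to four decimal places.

e_1 = (0.0000, -1.0000, 0.0000)

a_1 = (0, -1, 0); ‖a_1‖ = 1.0000, so e_1 = (0.0000, -1.0000, 0.0000).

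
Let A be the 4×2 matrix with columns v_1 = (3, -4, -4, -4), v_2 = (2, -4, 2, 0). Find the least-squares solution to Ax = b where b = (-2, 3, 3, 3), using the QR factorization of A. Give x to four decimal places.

e_1 = v_1/‖v_1‖ = (3, -4, -4, -4)/7.5498 = (0.3974, -0.5298, -0.5298, -0.5298).
r_{12} = e_1·v_2 = 1.8543.
u_2 = v_2 − 1.8543·e_1 = (1.2632, -3.0175, 2.9825, 0.9825).
‖u_2‖ = 4.5345, so e_2 = (0.2786, -0.6655, 0.6577, 0.2167).
Qᵀb = (-5.5630, 0.0696).
Back-substitute: x_2 = 0.0696/4.5345 = 0.0154.
x_1 = (-5.5630 − 1.8543·0.0154)/7.5498 = -0.7406.

x = (-0.7406, 0.0154)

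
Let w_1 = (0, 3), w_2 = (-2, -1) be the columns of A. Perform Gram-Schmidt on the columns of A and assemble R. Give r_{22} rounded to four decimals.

r_{22} = 2.0000

w_1 = (0, 3); ‖w_1‖ = 3.0000, so q_1 = (0.0000, 1.0000).
q_1·w_2 = 0.0000·(-2) + 1.0000·(-1) = -1.0000.
u_2 = w_2 + 1.0000·q_1 = (-2.0000, 0.0000).
r_{22} = ‖u_2‖ = 2.0000.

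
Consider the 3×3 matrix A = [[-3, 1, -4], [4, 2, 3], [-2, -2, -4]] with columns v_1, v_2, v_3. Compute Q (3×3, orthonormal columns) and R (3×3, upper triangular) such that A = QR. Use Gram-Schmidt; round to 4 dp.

Q = [[-0.5571, 0.7751, -0.2981], [0.7428, 0.3045, -0.5963], [-0.3714, -0.5536, -0.7454]], R = [[5.3852, 1.6713, 5.9423], [0.0000, 2.4914, 0.0277], [0.0000, 0.0000, 2.3851]]

v_1 = (-3, 4, -2); ‖v_1‖ = 5.3852, so q_1 = (-0.5571, 0.7428, -0.3714).
q_1·v_2 = (-0.5571)·1 + 0.7428·2 + (-0.3714)·(-2) = 1.6713.
u_2 = v_2 − 1.6713·q_1 = (1.9310, 0.7586, -1.3793).
‖u_2‖ = 2.4914, so q_2 = (0.7751, 0.3045, -0.5536).
q_1·v_3 = (-0.5571)·(-4) + 0.7428·3 + (-0.3714)·(-4) = 5.9423; q_2·v_3 = 0.7751·(-4) + 0.3045·3 + (-0.5536)·(-4) = 0.0277.
u_3 = v_3 − 5.9423·q_1 − 0.0277·q_2 = (-0.7111, -1.4222, -1.7778).
‖u_3‖ = 2.3851, so q_3 = (-0.2981, -0.5963, -0.7454).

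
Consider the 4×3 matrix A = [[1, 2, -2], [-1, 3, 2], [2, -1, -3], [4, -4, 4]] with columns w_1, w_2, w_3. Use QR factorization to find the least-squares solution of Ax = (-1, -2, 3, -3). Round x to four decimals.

x = (-0.5156, -0.5860, -0.7986)

e_1 = w_1/‖w_1‖ = (1, -1, 2, 4)/4.6904 = (0.2132, -0.2132, 0.4264, 0.8528).
r_{12} = e_1·w_2 = -4.0508.
u_2 = w_2 + 4.0508·e_1 = (2.8636, 2.1364, 0.7273, -0.5455).
‖u_2‖ = 3.6866, so e_2 = (0.7768, 0.5795, 0.1973, -0.1480).
r_{13} = e_1·w_3 = 1.2792; r_{23} = e_2·w_3 = -1.5782.
u_3 = w_3 − 1.2792·e_1 + 1.5782·e_2 = (-1.0468, 3.1873, -3.2341, 2.6756).
‖u_3‖ = 5.3734, so e_3 = (-0.1948, 0.5932, -0.6019, 0.4979).
Qᵀb = (-1.0660, -0.9001, -4.2910).
Back-substitute: x_3 = -4.2910/5.3734 = -0.7986.
x_2 = (-0.9001 + 1.5782·(-0.7986))/3.6866 = -0.5860.
x_1 = (-1.0660 + 4.0508·(-0.5860) − 1.2792·(-0.7986))/4.6904 = -0.5156.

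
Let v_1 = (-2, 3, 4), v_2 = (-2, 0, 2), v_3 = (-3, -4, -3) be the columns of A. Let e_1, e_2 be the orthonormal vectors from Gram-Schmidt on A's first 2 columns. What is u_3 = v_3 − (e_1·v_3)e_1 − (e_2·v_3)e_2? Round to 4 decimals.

v_1 = (-2, 3, 4); ‖v_1‖ = 5.3852, so e_1 = (-0.3714, 0.5571, 0.7428).
e_1·v_2 = (-0.3714)·(-2) + 0.5571·0 + 0.7428·2 = 2.2283.
u_2 = v_2 − 2.2283·e_1 = (-1.1724, -1.2414, 0.3448).
‖u_2‖ = 1.7420, so e_2 = (-0.6730, -0.7126, 0.1980).
e_1·v_3 = (-0.3714)·(-3) + 0.5571·(-4) + 0.7428·(-3) = -3.3425; e_2·v_3 = (-0.6730)·(-3) + (-0.7126)·(-4) + 0.1980·(-3) = 4.2758.
u_3 = v_3 + 3.3425·e_1 − 4.2758·e_2 = (-1.3636, 0.9091, -1.3636).

u_3 = (-1.3636, 0.9091, -1.3636)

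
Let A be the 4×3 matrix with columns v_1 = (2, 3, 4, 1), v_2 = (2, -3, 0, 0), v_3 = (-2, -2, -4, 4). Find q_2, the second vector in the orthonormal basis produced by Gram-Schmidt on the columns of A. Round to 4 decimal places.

q_2 = (0.6689, -0.7167, 0.1911, 0.0478)

q_1 = v_1/‖v_1‖ = (2, 3, 4, 1)/5.4772 = (0.3651, 0.5477, 0.7303, 0.1826).
r_{12} = q_1·v_2 = -0.9129.
u_2 = v_2 + 0.9129·q_1 = (2.3333, -2.5000, 0.6667, 0.1667).
‖u_2‖ = 3.4881, so q_2 = (0.6689, -0.7167, 0.1911, 0.0478).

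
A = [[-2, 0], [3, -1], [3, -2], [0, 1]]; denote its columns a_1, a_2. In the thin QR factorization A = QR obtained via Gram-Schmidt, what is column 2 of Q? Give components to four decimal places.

a_1 = (-2, 3, 3, 0); ‖a_1‖ = 4.6904, so e_1 = (-0.4264, 0.6396, 0.6396, 0.0000).
e_1·a_2 = (-0.4264)·0 + 0.6396·(-1) + 0.6396·(-2) + 0.0000·1 = -1.9188.
u_2 = a_2 + 1.9188·e_1 = (-0.8182, 0.2273, -0.7727, 1.0000).
‖u_2‖ = 1.5226, so e_2 = (-0.5374, 0.1493, -0.5075, 0.6568).

e_2 = (-0.5374, 0.1493, -0.5075, 0.6568)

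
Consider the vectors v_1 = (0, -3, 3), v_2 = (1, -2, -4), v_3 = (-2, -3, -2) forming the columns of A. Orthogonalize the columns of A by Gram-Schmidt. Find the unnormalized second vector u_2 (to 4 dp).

u_2 = (1.0000, -3.0000, -3.0000)

v_1 = (0, -3, 3); ‖v_1‖ = 4.2426, so q_1 = (0.0000, -0.7071, 0.7071).
q_1·v_2 = 0.0000·1 + (-0.7071)·(-2) + 0.7071·(-4) = -1.4142.
u_2 = v_2 + 1.4142·q_1 = (1.0000, -3.0000, -3.0000).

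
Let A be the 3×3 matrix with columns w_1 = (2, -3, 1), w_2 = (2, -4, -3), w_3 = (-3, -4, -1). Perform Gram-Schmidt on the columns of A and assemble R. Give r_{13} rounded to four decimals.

r_{13} = 1.3363

e_1 = w_1/‖w_1‖ = (2, -3, 1)/3.7417 = (0.5345, -0.8018, 0.2673).
r_{13} = e_1·w_3 = 1.3363.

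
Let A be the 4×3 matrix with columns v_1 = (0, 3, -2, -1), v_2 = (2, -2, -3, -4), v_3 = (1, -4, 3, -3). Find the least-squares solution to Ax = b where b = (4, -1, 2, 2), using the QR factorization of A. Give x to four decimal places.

x = (-0.7415, 0.0045, -0.0909)

v_1 = (0, 3, -2, -1); ‖v_1‖ = 3.7417, so e_1 = (0.0000, 0.8018, -0.5345, -0.2673).
e_1·v_2 = 0.0000·2 + 0.8018·(-2) + (-0.5345)·(-3) + (-0.2673)·(-4) = 1.0690.
u_2 = v_2 − 1.0690·e_1 = (2.0000, -2.8571, -2.4286, -3.7143).
‖u_2‖ = 5.6442, so e_2 = (0.3543, -0.5062, -0.4303, -0.6581).
e_1·v_3 = 0.0000·1 + 0.8018·(-4) + (-0.5345)·3 + (-0.2673)·(-3) = -4.0089; e_2·v_3 = 0.3543·1 + (-0.5062)·(-4) + (-0.4303)·3 + (-0.6581)·(-3) = 3.0626.
u_3 = v_3 + 4.0089·e_1 − 3.0626·e_2 = (-0.0852, 0.7646, 2.1749, -2.0561).
‖u_3‖ = 3.0902, so e_3 = (-0.0276, 0.2474, 0.7038, -0.6653).
Qᵀb = (-2.4054, -0.2531, -0.2808).
Back-substitute: x_3 = -0.2808/3.0902 = -0.0909.
x_2 = (-0.2531 − 3.0626·(-0.0909))/5.6442 = 0.0045.
x_1 = (-2.4054 − 1.0690·0.0045 + 4.0089·(-0.0909))/3.7417 = -0.7415.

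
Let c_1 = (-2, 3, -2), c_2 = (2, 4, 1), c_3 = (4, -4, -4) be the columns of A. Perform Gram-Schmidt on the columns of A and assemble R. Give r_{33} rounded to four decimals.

r_{33} = 6.0280

c_1 = (-2, 3, -2); ‖c_1‖ = 4.1231, so q_1 = (-0.4851, 0.7276, -0.4851).
q_1·c_2 = (-0.4851)·2 + 0.7276·4 + (-0.4851)·1 = 1.4552.
u_2 = c_2 − 1.4552·q_1 = (2.7059, 2.9412, 1.7059).
‖u_2‖ = 4.3454, so q_2 = (0.6227, 0.6769, 0.3926).
q_1·c_3 = (-0.4851)·4 + 0.7276·(-4) + (-0.4851)·(-4) = -2.9104; q_2·c_3 = 0.6227·4 + 0.6769·(-4) + 0.3926·(-4) = -1.7869.
u_3 = c_3 + 2.9104·q_1 + 1.7869·q_2 = (3.7009, -0.6729, -4.7103).
r_{33} = ‖u_3‖ = 6.0280.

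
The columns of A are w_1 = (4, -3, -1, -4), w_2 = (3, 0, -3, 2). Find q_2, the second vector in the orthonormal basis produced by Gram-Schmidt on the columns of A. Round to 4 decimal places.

q_2 = (0.5112, 0.1095, -0.6208, 0.5842)

q_1 = w_1/‖w_1‖ = (4, -3, -1, -4)/6.4807 = (0.6172, -0.4629, -0.1543, -0.6172).
r_{12} = q_1·w_2 = 1.0801.
u_2 = w_2 − 1.0801·q_1 = (2.3333, 0.5000, -2.8333, 2.6667).
‖u_2‖ = 4.5644, so q_2 = (0.5112, 0.1095, -0.6208, 0.5842).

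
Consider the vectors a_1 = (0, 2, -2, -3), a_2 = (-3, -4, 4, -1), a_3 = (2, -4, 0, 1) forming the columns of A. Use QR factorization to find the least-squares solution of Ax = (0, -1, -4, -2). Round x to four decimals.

x = (1.1325, -0.0386, 0.7050)

e_1 = a_1/‖a_1‖ = (0, 2, -2, -3)/4.1231 = (0.0000, 0.4851, -0.4851, -0.7276).
r_{12} = e_1·a_2 = -3.1530.
u_2 = a_2 + 3.1530·e_1 = (-3.0000, -2.4706, 2.4706, -3.2941).
‖u_2‖ = 5.6621, so e_2 = (-0.5298, -0.4363, 0.4363, -0.5818).
r_{13} = e_1·a_3 = -2.6679; r_{23} = e_2·a_3 = 0.1039.
u_3 = a_3 + 2.6679·e_1 − 0.1039·e_2 = (2.0550, -2.6606, -1.3394, -0.8807).
‖u_3‖ = 3.7245, so e_3 = (0.5518, -0.7143, -0.3596, -0.2365).
Qᵀb = (2.9104, -0.1454, 2.6258).
Back-substitute: x_3 = 2.6258/3.7245 = 0.7050.
x_2 = (-0.1454 − 0.1039·0.7050)/5.6621 = -0.0386.
x_1 = (2.9104 + 3.1530·(-0.0386) + 2.6679·0.7050)/4.1231 = 1.1325.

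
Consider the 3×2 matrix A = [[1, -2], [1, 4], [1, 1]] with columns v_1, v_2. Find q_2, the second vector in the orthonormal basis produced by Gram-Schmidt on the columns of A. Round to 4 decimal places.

v_1 = (1, 1, 1); ‖v_1‖ = 1.7321, so q_1 = (0.5774, 0.5774, 0.5774).
q_1·v_2 = 0.5774·(-2) + 0.5774·4 + 0.5774·1 = 1.7321.
u_2 = v_2 − 1.7321·q_1 = (-3.0000, 3.0000, 0.0000).
‖u_2‖ = 4.2426, so q_2 = (-0.7071, 0.7071, 0.0000).

q_2 = (-0.7071, 0.7071, 0.0000)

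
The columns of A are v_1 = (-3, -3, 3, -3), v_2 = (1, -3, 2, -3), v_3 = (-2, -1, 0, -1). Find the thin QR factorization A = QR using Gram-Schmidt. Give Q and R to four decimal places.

v_1 = (-3, -3, 3, -3); ‖v_1‖ = 6.0000, so e_1 = (-0.5000, -0.5000, 0.5000, -0.5000).
e_1·v_2 = (-0.5000)·1 + (-0.5000)·(-3) + 0.5000·2 + (-0.5000)·(-3) = 3.5000.
u_2 = v_2 − 3.5000·e_1 = (2.7500, -1.2500, 0.2500, -1.2500).
‖u_2‖ = 3.2787, so e_2 = (0.8387, -0.3812, 0.0762, -0.3812).
e_1·v_3 = (-0.5000)·(-2) + (-0.5000)·(-1) + 0.5000·0 + (-0.5000)·(-1) = 2.0000; e_2·v_3 = 0.8387·(-2) + (-0.3812)·(-1) + 0.0762·0 + (-0.3812)·(-1) = -0.9150.
u_3 = v_3 − 2.0000·e_1 + 0.9150·e_2 = (-0.2326, -0.3488, -0.9302, -0.3488).
‖u_3‖ = 1.0783, so e_3 = (-0.2157, -0.3235, -0.8627, -0.3235).

Q = [[-0.5000, 0.8387, -0.2157], [-0.5000, -0.3812, -0.3235], [0.5000, 0.0762, -0.8627], [-0.5000, -0.3812, -0.3235]], R = [[6.0000, 3.5000, 2.0000], [0.0000, 3.2787, -0.9150], [0.0000, 0.0000, 1.0783]]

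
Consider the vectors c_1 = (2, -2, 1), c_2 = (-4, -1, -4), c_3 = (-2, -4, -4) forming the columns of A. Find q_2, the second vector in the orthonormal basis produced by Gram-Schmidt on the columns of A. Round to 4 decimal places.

q_2 = (-0.3800, -0.6887, -0.6175)

c_1 = (2, -2, 1); ‖c_1‖ = 3.0000, so q_1 = (0.6667, -0.6667, 0.3333).
q_1·c_2 = 0.6667·(-4) + (-0.6667)·(-1) + 0.3333·(-4) = -3.3333.
u_2 = c_2 + 3.3333·q_1 = (-1.7778, -3.2222, -2.8889).
‖u_2‖ = 4.6786, so q_2 = (-0.3800, -0.6887, -0.6175).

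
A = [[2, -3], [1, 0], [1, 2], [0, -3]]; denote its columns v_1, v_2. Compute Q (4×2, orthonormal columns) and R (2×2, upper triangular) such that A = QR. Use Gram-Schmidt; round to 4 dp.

Q = [[0.8165, -0.3790], [0.4082, 0.1516], [0.4082, 0.6065], [0.0000, -0.6823]], R = [[2.4495, -1.6330], [0.0000, 4.3970]]

v_1 = (2, 1, 1, 0); ‖v_1‖ = 2.4495, so q_1 = (0.8165, 0.4082, 0.4082, 0.0000).
q_1·v_2 = 0.8165·(-3) + 0.4082·0 + 0.4082·2 + 0.0000·(-3) = -1.6330.
u_2 = v_2 + 1.6330·q_1 = (-1.6667, 0.6667, 2.6667, -3.0000).
‖u_2‖ = 4.3970, so q_2 = (-0.3790, 0.1516, 0.6065, -0.6823).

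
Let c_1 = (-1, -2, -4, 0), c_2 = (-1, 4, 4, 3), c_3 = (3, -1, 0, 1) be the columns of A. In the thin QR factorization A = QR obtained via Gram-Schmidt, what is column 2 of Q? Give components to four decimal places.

e_2 = (-0.5110, 0.4414, -0.0929, 0.7317)

e_1 = c_1/‖c_1‖ = (-1, -2, -4, 0)/4.5826 = (-0.2182, -0.4364, -0.8729, 0.0000).
r_{12} = e_1·c_2 = -5.0190.
u_2 = c_2 + 5.0190·e_1 = (-2.0952, 1.8095, -0.3810, 3.0000).
‖u_2‖ = 4.0999, so e_2 = (-0.5110, 0.4414, -0.0929, 0.7317).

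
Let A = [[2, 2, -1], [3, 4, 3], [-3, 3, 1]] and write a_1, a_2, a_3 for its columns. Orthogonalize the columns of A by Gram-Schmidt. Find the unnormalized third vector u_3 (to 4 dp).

a_1 = (2, 3, -3); ‖a_1‖ = 4.6904, so q_1 = (0.4264, 0.6396, -0.6396).
q_1·a_2 = 0.4264·2 + 0.6396·4 + (-0.6396)·3 = 1.4924.
u_2 = a_2 − 1.4924·q_1 = (1.3636, 3.0455, 3.9545).
‖u_2‖ = 5.1742, so q_2 = (0.2635, 0.5886, 0.7643).
q_1·a_3 = 0.4264·(-1) + 0.6396·3 + (-0.6396)·1 = 0.8528; q_2·a_3 = 0.2635·(-1) + 0.5886·3 + 0.7643·1 = 2.2665.
u_3 = a_3 − 0.8528·q_1 − 2.2665·q_2 = (-1.9610, 1.1205, -0.1868).

u_3 = (-1.9610, 1.1205, -0.1868)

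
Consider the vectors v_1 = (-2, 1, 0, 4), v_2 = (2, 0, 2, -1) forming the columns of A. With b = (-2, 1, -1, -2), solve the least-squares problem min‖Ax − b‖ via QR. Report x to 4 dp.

x = (-0.4720, -0.8640)

v_1 = (-2, 1, 0, 4); ‖v_1‖ = 4.5826, so q_1 = (-0.4364, 0.2182, 0.0000, 0.8729).
q_1·v_2 = (-0.4364)·2 + 0.2182·0 + 0.0000·2 + 0.8729·(-1) = -1.7457.
u_2 = v_2 + 1.7457·q_1 = (1.2381, 0.3810, 2.0000, 0.5238).
‖u_2‖ = 2.4398, so q_2 = (0.5075, 0.1561, 0.8198, 0.2147).
Qᵀb = (-0.6547, -2.1079).
Back-substitute: x_2 = -2.1079/2.4398 = -0.8640.
x_1 = (-0.6547 + 1.7457·(-0.8640))/4.5826 = -0.4720.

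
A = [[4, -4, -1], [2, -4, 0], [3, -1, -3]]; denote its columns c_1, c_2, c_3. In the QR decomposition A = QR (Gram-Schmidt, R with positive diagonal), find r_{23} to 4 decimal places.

q_1 = c_1/‖c_1‖ = (4, 2, 3)/5.3852 = (0.7428, 0.3714, 0.5571).
r_{12} = q_1·c_2 = -5.0138.
u_2 = c_2 + 5.0138·q_1 = (-0.2759, -2.1379, 1.7931).
‖u_2‖ = 2.8039, so q_2 = (-0.0984, -0.7625, 0.6395).
r_{23} = q_2·c_3 = -1.8201.

r_{23} = -1.8201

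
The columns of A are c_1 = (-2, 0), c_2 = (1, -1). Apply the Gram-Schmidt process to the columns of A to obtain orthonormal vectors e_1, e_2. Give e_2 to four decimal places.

e_2 = (0.0000, -1.0000)

c_1 = (-2, 0); ‖c_1‖ = 2.0000, so e_1 = (-1.0000, 0.0000).
e_1·c_2 = (-1.0000)·1 + 0.0000·(-1) = -1.0000.
u_2 = c_2 + 1.0000·e_1 = (0.0000, -1.0000).
‖u_2‖ = 1.0000, so e_2 = (0.0000, -1.0000).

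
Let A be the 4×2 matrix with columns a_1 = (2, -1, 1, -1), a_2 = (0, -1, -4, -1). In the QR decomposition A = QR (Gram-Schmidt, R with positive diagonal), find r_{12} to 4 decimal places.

r_{12} = -0.7559

a_1 = (2, -1, 1, -1); ‖a_1‖ = 2.6458, so q_1 = (0.7559, -0.3780, 0.3780, -0.3780).
r_{12} = q_1·a_2 = -0.7559.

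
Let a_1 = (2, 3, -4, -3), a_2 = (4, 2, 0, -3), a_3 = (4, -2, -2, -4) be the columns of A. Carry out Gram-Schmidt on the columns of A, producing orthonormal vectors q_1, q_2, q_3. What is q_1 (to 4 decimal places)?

a_1 = (2, 3, -4, -3); ‖a_1‖ = 6.1644, so q_1 = (0.3244, 0.4867, -0.6489, -0.4867).

q_1 = (0.3244, 0.4867, -0.6489, -0.4867)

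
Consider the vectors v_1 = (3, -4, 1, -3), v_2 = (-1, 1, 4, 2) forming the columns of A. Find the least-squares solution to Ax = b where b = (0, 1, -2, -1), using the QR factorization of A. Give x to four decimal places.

x = (-0.2134, -0.4964)

q_1 = v_1/‖v_1‖ = (3, -4, 1, -3)/5.9161 = (0.5071, -0.6761, 0.1690, -0.5071).
r_{12} = q_1·v_2 = -1.5213.
u_2 = v_2 + 1.5213·q_1 = (-0.2286, -0.0286, 4.2571, 1.2286).
‖u_2‖ = 4.4369, so q_2 = (-0.0515, -0.0064, 0.9595, 0.2769).
Qᵀb = (-0.5071, -2.2023).
Back-substitute: x_2 = -2.2023/4.4369 = -0.4964.
x_1 = (-0.5071 + 1.5213·(-0.4964))/5.9161 = -0.2134.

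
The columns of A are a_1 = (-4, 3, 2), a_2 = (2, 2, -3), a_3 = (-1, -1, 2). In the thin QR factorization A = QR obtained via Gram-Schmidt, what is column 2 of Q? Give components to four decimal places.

e_1 = a_1/‖a_1‖ = (-4, 3, 2)/5.3852 = (-0.7428, 0.5571, 0.3714).
r_{12} = e_1·a_2 = -1.4856.
u_2 = a_2 + 1.4856·e_1 = (0.8966, 2.8276, -2.4483).
‖u_2‖ = 3.8462, so e_2 = (0.2331, 0.7352, -0.6365).

e_2 = (0.2331, 0.7352, -0.6365)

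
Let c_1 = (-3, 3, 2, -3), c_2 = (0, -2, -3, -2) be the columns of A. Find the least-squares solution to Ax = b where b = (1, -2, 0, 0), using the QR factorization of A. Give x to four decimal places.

c_1 = (-3, 3, 2, -3); ‖c_1‖ = 5.5678, so e_1 = (-0.5388, 0.5388, 0.3592, -0.5388).
e_1·c_2 = (-0.5388)·0 + 0.5388·(-2) + 0.3592·(-3) + (-0.5388)·(-2) = -1.0776.
u_2 = c_2 + 1.0776·e_1 = (-0.5806, -1.4194, -2.6129, -2.5806).
‖u_2‖ = 3.9798, so e_2 = (-0.1459, -0.3566, -0.6565, -0.6484).
Qᵀb = (-1.6164, 0.5674).
Back-substitute: x_2 = 0.5674/3.9798 = 0.1426.
x_1 = (-1.6164 + 1.0776·0.1426)/5.5678 = -0.2627.

x = (-0.2627, 0.1426)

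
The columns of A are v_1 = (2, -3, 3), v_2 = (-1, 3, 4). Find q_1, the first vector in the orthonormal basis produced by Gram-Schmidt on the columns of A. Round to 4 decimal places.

q_1 = (0.4264, -0.6396, 0.6396)

q_1 = v_1/‖v_1‖ = (2, -3, 3)/4.6904 = (0.4264, -0.6396, 0.6396).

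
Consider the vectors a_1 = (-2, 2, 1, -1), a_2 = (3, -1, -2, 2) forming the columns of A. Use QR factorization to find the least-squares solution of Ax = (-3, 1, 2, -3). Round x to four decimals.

x = (-0.1667, -1.2222)

e_1 = a_1/‖a_1‖ = (-2, 2, 1, -1)/3.1623 = (-0.6325, 0.6325, 0.3162, -0.3162).
r_{12} = e_1·a_2 = -3.7947.
u_2 = a_2 + 3.7947·e_1 = (0.6000, 1.4000, -0.8000, 0.8000).
‖u_2‖ = 1.8974, so e_2 = (0.3162, 0.7379, -0.4216, 0.4216).
Qᵀb = (4.1110, -2.3190).
Back-substitute: x_2 = -2.3190/1.8974 = -1.2222.
x_1 = (4.1110 + 3.7947·(-1.2222))/3.1623 = -0.1667.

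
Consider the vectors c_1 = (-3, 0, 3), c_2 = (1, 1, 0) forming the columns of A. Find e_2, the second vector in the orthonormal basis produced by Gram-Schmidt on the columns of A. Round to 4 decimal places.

e_2 = (0.4082, 0.8165, 0.4082)

c_1 = (-3, 0, 3); ‖c_1‖ = 4.2426, so e_1 = (-0.7071, 0.0000, 0.7071).
e_1·c_2 = (-0.7071)·1 + 0.0000·1 + 0.7071·0 = -0.7071.
u_2 = c_2 + 0.7071·e_1 = (0.5000, 1.0000, 0.5000).
‖u_2‖ = 1.2247, so e_2 = (0.4082, 0.8165, 0.4082).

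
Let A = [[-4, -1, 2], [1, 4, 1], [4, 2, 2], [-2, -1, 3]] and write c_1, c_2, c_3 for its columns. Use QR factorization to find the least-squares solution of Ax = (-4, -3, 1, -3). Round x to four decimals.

c_1 = (-4, 1, 4, -2); ‖c_1‖ = 6.0828, so e_1 = (-0.6576, 0.1644, 0.6576, -0.3288).
e_1·c_2 = (-0.6576)·(-1) + 0.1644·4 + 0.6576·2 + (-0.3288)·(-1) = 2.9592.
u_2 = c_2 − 2.9592·e_1 = (0.9459, 3.5135, 0.0541, -0.0270).
‖u_2‖ = 3.6391, so e_2 = (0.2599, 0.9655, 0.0149, -0.0074).
e_1·c_3 = (-0.6576)·2 + 0.1644·1 + 0.6576·2 + (-0.3288)·3 = -0.8220; e_2·c_3 = 0.2599·2 + 0.9655·1 + 0.0149·2 + (-0.0074)·3 = 1.4928.
u_3 = c_3 + 0.8220·e_1 − 1.4928·e_2 = (1.0714, -0.3061, 2.5184, 2.7408).
‖u_3‖ = 3.8853, so e_3 = (0.2758, -0.0788, 0.6482, 0.7054).
Qᵀb = (3.7812, -3.8991, -2.3348).
Back-substitute: x_3 = -2.3348/3.8853 = -0.6009.
x_2 = (-3.8991 − 1.4928·(-0.6009))/3.6391 = -0.8249.
x_1 = (3.7812 − 2.9592·(-0.8249) + 0.8220·(-0.6009))/6.0828 = 0.9417.

x = (0.9417, -0.8249, -0.6009)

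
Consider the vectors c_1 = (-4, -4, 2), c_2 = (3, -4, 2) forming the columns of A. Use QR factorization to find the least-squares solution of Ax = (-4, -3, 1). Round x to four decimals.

x = (0.8714, -0.1714)

c_1 = (-4, -4, 2); ‖c_1‖ = 6.0000, so e_1 = (-0.6667, -0.6667, 0.3333).
e_1·c_2 = (-0.6667)·3 + (-0.6667)·(-4) + 0.3333·2 = 1.3333.
u_2 = c_2 − 1.3333·e_1 = (3.8889, -3.1111, 1.5556).
‖u_2‖ = 5.2175, so e_2 = (0.7454, -0.5963, 0.2981).
Qᵀb = (5.0000, -0.8944).
Back-substitute: x_2 = -0.8944/5.2175 = -0.1714.
x_1 = (5.0000 − 1.3333·(-0.1714))/6.0000 = 0.8714.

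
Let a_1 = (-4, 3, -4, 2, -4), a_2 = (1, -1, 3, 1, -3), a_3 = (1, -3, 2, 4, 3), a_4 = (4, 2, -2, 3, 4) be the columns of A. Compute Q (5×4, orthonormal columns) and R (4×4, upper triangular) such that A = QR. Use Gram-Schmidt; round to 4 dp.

a_1 = (-4, 3, -4, 2, -4); ‖a_1‖ = 7.8102, so q_1 = (-0.5121, 0.3841, -0.5121, 0.2561, -0.5121).
q_1·a_2 = (-0.5121)·1 + 0.3841·(-1) + (-0.5121)·3 + 0.2561·1 + (-0.5121)·(-3) = -0.6402.
u_2 = a_2 + 0.6402·q_1 = (0.6721, -0.7541, 2.6721, 1.1639, -3.3279).
‖u_2‖ = 4.5376, so q_2 = (0.1481, -0.1662, 0.5889, 0.2565, -0.7334).
q_1·a_3 = (-0.5121)·1 + 0.3841·(-3) + (-0.5121)·2 + 0.2561·4 + (-0.5121)·3 = -3.2009; q_2·a_3 = 0.1481·1 + (-0.1662)·(-3) + 0.5889·2 + 0.2565·4 + (-0.7334)·3 = 0.6503.
u_3 = a_3 + 3.2009·q_1 − 0.6503·q_2 = (-0.7357, -1.6624, -0.0223, 4.6529, 1.8376).
‖u_3‖ = 5.3227, so q_3 = (-0.1382, -0.3123, -0.0042, 0.8742, 0.3452).
q_1·a_4 = (-0.5121)·4 + 0.3841·2 + (-0.5121)·(-2) + 0.2561·3 + (-0.5121)·4 = -1.5364; q_2·a_4 = 0.1481·4 + (-0.1662)·2 + 0.5889·(-2) + 0.2565·3 + (-0.7334)·4 = -3.0817; q_3·a_4 = (-0.1382)·4 + (-0.3123)·2 + (-0.0042)·(-2) + 0.8742·3 + 0.3452·4 = 2.8343.
u_4 = a_4 + 1.5364·q_1 + 3.0817·q_2 − 2.8343·q_3 = (4.0613, 2.9632, -0.9603, 1.7063, -0.0255).
‖u_4‖ = 5.3953, so q_4 = (0.7527, 0.5492, -0.1780, 0.3163, -0.0047).

Q = [[-0.5121, 0.1481, -0.1382, 0.7527], [0.3841, -0.1662, -0.3123, 0.5492], [-0.5121, 0.5889, -0.0042, -0.1780], [0.2561, 0.2565, 0.8742, 0.3163], [-0.5121, -0.7334, 0.3452, -0.0047]], R = [[7.8102, -0.6402, -3.2009, -1.5364], [0.0000, 4.5376, 0.6503, -3.0817], [0.0000, 0.0000, 5.3227, 2.8343], [0.0000, 0.0000, 0.0000, 5.3953]]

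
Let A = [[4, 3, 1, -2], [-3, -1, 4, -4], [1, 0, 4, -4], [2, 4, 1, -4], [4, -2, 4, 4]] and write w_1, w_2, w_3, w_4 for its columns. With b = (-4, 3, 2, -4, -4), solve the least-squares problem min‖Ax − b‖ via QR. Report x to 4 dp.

w_1 = (4, -3, 1, 2, 4); ‖w_1‖ = 6.7823, so q_1 = (0.5898, -0.4423, 0.1474, 0.2949, 0.5898).
q_1·w_2 = 0.5898·3 + (-0.4423)·(-1) + 0.1474·0 + 0.2949·4 + 0.5898·(-2) = 2.2116.
u_2 = w_2 − 2.2116·q_1 = (1.6957, -0.0217, -0.3261, 3.3478, -3.3043).
‖u_2‖ = 5.0109, so q_2 = (0.3384, -0.0043, -0.0651, 0.6681, -0.6594).
q_1·w_3 = 0.5898·1 + (-0.4423)·4 + 0.1474·4 + 0.2949·1 + 0.5898·4 = 2.0642; q_2·w_3 = 0.3384·1 + (-0.0043)·4 + (-0.0651)·4 + 0.6681·1 + (-0.6594)·4 = -1.9089.
u_3 = w_3 − 2.0642·q_1 + 1.9089·q_2 = (0.4286, 4.9048, 3.5714, 1.6667, 1.5238).
‖u_3‖ = 6.4881, so q_3 = (0.0661, 0.7560, 0.5505, 0.2569, 0.2349).
q_1·w_4 = 0.5898·(-2) + (-0.4423)·(-4) + 0.1474·(-4) + 0.2949·(-4) + 0.5898·4 = 1.1795; q_2·w_4 = 0.3384·(-2) + (-0.0043)·(-4) + (-0.0651)·(-4) + 0.6681·(-4) + (-0.6594)·4 = -5.7093; q_3·w_4 = 0.0661·(-2) + 0.7560·(-4) + 0.5505·(-4) + 0.2569·(-4) + 0.2349·4 = -5.4459.
u_4 = w_4 − 1.1795·q_1 + 5.7093·q_2 + 5.4459·q_3 = (-0.4039, 0.6139, -1.5477, 0.8656, 0.8184).
‖u_4‖ = 2.0867, so q_4 = (-0.1936, 0.2942, -0.7417, 0.4148, 0.3922).
Qᵀb = (-6.9298, -1.5315, 1.1376, -3.0547).
Back-substitute: x_4 = -3.0547/2.0867 = -1.4639.
x_3 = (1.1376 + 5.4459·(-1.4639))/6.4881 = -1.0534.
x_2 = (-1.5315 + 1.9089·(-1.0534) + 5.7093·(-1.4639))/5.0109 = -2.3748.
x_1 = (-6.9298 − 2.2116·(-2.3748) − 2.0642·(-1.0534) − 1.1795·(-1.4639))/6.7823 = 0.3278.

x = (0.3278, -2.3748, -1.0534, -1.4639)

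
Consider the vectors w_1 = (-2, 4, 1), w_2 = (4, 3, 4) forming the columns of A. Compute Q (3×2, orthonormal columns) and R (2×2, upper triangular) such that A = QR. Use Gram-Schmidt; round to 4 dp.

Q = [[-0.4364, 0.7730], [0.8729, 0.2396], [0.2182, 0.5875]], R = [[4.5826, 1.7457], [0.0000, 6.1606]]

w_1 = (-2, 4, 1); ‖w_1‖ = 4.5826, so q_1 = (-0.4364, 0.8729, 0.2182).
q_1·w_2 = (-0.4364)·4 + 0.8729·3 + 0.2182·4 = 1.7457.
u_2 = w_2 − 1.7457·q_1 = (4.7619, 1.4762, 3.6190).
‖u_2‖ = 6.1606, so q_2 = (0.7730, 0.2396, 0.5875).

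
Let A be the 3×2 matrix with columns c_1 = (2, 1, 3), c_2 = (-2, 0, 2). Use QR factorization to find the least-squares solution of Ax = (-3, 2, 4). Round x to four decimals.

e_1 = c_1/‖c_1‖ = (2, 1, 3)/3.7417 = (0.5345, 0.2673, 0.8018).
r_{12} = e_1·c_2 = 0.5345.
u_2 = c_2 − 0.5345·e_1 = (-2.2857, -0.1429, 1.5714).
‖u_2‖ = 2.7775, so e_2 = (-0.8230, -0.0514, 0.5658).
Qᵀb = (2.1381, 4.6291).
Back-substitute: x_2 = 4.6291/2.7775 = 1.6667.
x_1 = (2.1381 − 0.5345·1.6667)/3.7417 = 0.3333.

x = (0.3333, 1.6667)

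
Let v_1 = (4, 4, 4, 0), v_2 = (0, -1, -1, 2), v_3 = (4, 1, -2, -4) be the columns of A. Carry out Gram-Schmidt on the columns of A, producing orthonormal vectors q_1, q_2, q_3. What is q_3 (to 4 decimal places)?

v_1 = (4, 4, 4, 0); ‖v_1‖ = 6.9282, so q_1 = (0.5774, 0.5774, 0.5774, 0.0000).
q_1·v_2 = 0.5774·0 + 0.5774·(-1) + 0.5774·(-1) + 0.0000·2 = -1.1547.
u_2 = v_2 + 1.1547·q_1 = (0.6667, -0.3333, -0.3333, 2.0000).
‖u_2‖ = 2.1602, so q_2 = (0.3086, -0.1543, -0.1543, 0.9258).
q_1·v_3 = 0.5774·4 + 0.5774·1 + 0.5774·(-2) + 0.0000·(-4) = 1.7321; q_2·v_3 = 0.3086·4 + (-0.1543)·1 + (-0.1543)·(-2) + 0.9258·(-4) = -2.3146.
u_3 = v_3 − 1.7321·q_1 + 2.3146·q_2 = (3.7143, -0.3571, -3.3571, -1.8571).
‖u_3‖ = 5.3519, so q_3 = (0.6940, -0.0667, -0.6273, -0.3470).

q_3 = (0.6940, -0.0667, -0.6273, -0.3470)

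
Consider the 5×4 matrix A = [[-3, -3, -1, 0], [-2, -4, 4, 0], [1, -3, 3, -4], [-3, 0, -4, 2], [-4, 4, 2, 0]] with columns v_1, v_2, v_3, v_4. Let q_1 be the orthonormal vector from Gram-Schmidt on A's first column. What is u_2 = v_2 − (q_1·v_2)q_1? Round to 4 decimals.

u_2 = (-3.1538, -4.1026, -2.9487, -0.1538, 3.7949)

q_1 = v_1/‖v_1‖ = (-3, -2, 1, -3, -4)/6.2450 = (-0.4804, -0.3203, 0.1601, -0.4804, -0.6405).
r_{12} = q_1·v_2 = -0.3203.
u_2 = v_2 + 0.3203·q_1 = (-3.1538, -4.1026, -2.9487, -0.1538, 3.7949).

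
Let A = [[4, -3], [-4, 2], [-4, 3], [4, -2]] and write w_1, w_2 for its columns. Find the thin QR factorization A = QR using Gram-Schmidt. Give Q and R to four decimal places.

Q = [[0.5000, -0.5000], [-0.5000, -0.5000], [-0.5000, 0.5000], [0.5000, 0.5000]], R = [[8.0000, -5.0000], [0.0000, 1.0000]]

w_1 = (4, -4, -4, 4); ‖w_1‖ = 8.0000, so q_1 = (0.5000, -0.5000, -0.5000, 0.5000).
q_1·w_2 = 0.5000·(-3) + (-0.5000)·2 + (-0.5000)·3 + 0.5000·(-2) = -5.0000.
u_2 = w_2 + 5.0000·q_1 = (-0.5000, -0.5000, 0.5000, 0.5000).
‖u_2‖ = 1.0000, so q_2 = (-0.5000, -0.5000, 0.5000, 0.5000).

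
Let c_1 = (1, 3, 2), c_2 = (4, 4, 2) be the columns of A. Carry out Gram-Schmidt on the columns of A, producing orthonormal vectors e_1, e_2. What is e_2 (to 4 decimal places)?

c_1 = (1, 3, 2); ‖c_1‖ = 3.7417, so e_1 = (0.2673, 0.8018, 0.5345).
e_1·c_2 = 0.2673·4 + 0.8018·4 + 0.5345·2 = 5.3452.
u_2 = c_2 − 5.3452·e_1 = (2.5714, -0.2857, -0.8571).
‖u_2‖ = 2.7255, so e_2 = (0.9435, -0.1048, -0.3145).

e_2 = (0.9435, -0.1048, -0.3145)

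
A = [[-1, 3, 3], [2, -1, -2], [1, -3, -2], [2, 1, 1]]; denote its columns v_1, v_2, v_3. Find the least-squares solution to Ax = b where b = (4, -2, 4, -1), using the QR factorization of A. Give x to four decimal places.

x = (-0.0410, -2.9795, 3.3525)

e_1 = v_1/‖v_1‖ = (-1, 2, 1, 2)/3.1623 = (-0.3162, 0.6325, 0.3162, 0.6325).
r_{12} = e_1·v_2 = -1.8974.
u_2 = v_2 + 1.8974·e_1 = (2.4000, 0.2000, -2.4000, 2.2000).
‖u_2‖ = 4.0497, so e_2 = (0.5926, 0.0494, -0.5926, 0.5433).
r_{13} = e_1·v_3 = -2.2136; r_{23} = e_2·v_3 = 3.4077.
u_3 = v_3 + 2.2136·e_1 − 3.4077·e_2 = (0.2805, -0.7683, 0.7195, 0.5488).
‖u_3‖ = 1.2198, so e_3 = (0.2300, -0.6299, 0.5899, 0.4499).
Qᵀb = (-1.8974, -0.6420, 4.0892).
Back-substitute: x_3 = 4.0892/1.2198 = 3.3525.
x_2 = (-0.6420 − 3.4077·3.3525)/4.0497 = -2.9795.
x_1 = (-1.8974 + 1.8974·(-2.9795) + 2.2136·3.3525)/3.1623 = -0.0410.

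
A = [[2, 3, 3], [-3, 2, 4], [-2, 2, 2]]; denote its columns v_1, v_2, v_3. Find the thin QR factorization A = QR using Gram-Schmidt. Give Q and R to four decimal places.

v_1 = (2, -3, -2); ‖v_1‖ = 4.1231, so e_1 = (0.4851, -0.7276, -0.4851).
e_1·v_2 = 0.4851·3 + (-0.7276)·2 + (-0.4851)·2 = -0.9701.
u_2 = v_2 + 0.9701·e_1 = (3.4706, 1.2941, 1.5294).
‖u_2‖ = 4.0073, so e_2 = (0.8661, 0.3229, 0.3817).
e_1·v_3 = 0.4851·3 + (-0.7276)·4 + (-0.4851)·2 = -2.4254; e_2·v_3 = 0.8661·3 + 0.3229·4 + 0.3817·2 = 4.6532.
u_3 = v_3 + 2.4254·e_1 − 4.6532·e_2 = (0.1465, 0.7326, -0.9524).
‖u_3‖ = 1.2105, so e_3 = (0.1210, 0.6052, -0.7868).

Q = [[0.4851, 0.8661, 0.1210], [-0.7276, 0.3229, 0.6052], [-0.4851, 0.3817, -0.7868]], R = [[4.1231, -0.9701, -2.4254], [0.0000, 4.0073, 4.6532], [0.0000, 0.0000, 1.2105]]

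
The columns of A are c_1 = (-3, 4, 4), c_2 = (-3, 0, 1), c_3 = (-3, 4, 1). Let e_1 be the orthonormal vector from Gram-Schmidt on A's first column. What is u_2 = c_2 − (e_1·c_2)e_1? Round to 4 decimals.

e_1 = c_1/‖c_1‖ = (-3, 4, 4)/6.4031 = (-0.4685, 0.6247, 0.6247).
r_{12} = e_1·c_2 = 2.0303.
u_2 = c_2 − 2.0303·e_1 = (-2.0488, -1.2683, -0.2683).

u_2 = (-2.0488, -1.2683, -0.2683)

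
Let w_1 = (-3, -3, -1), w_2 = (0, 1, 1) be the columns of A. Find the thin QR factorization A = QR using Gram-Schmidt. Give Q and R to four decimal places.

q_1 = w_1/‖w_1‖ = (-3, -3, -1)/4.3589 = (-0.6882, -0.6882, -0.2294).
r_{12} = q_1·w_2 = -0.9177.
u_2 = w_2 + 0.9177·q_1 = (-0.6316, 0.3684, 0.7895).
‖u_2‖ = 1.0761, so q_2 = (-0.5869, 0.3424, 0.7337).

Q = [[-0.6882, -0.5869], [-0.6882, 0.3424], [-0.2294, 0.7337]], R = [[4.3589, -0.9177], [0.0000, 1.0761]]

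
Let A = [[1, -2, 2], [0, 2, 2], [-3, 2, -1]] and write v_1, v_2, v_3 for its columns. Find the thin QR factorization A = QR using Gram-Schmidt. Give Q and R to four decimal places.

Q = [[0.3162, -0.5071, 0.8018], [0.0000, 0.8452, 0.5345], [-0.9487, -0.1690, 0.2673]], R = [[3.1623, -2.5298, 1.5811], [0.0000, 2.3664, 0.8452], [0.0000, 0.0000, 2.4054]]

v_1 = (1, 0, -3); ‖v_1‖ = 3.1623, so e_1 = (0.3162, 0.0000, -0.9487).
e_1·v_2 = 0.3162·(-2) + 0.0000·2 + (-0.9487)·2 = -2.5298.
u_2 = v_2 + 2.5298·e_1 = (-1.2000, 2.0000, -0.4000).
‖u_2‖ = 2.3664, so e_2 = (-0.5071, 0.8452, -0.1690).
e_1·v_3 = 0.3162·2 + 0.0000·2 + (-0.9487)·(-1) = 1.5811; e_2·v_3 = (-0.5071)·2 + 0.8452·2 + (-0.1690)·(-1) = 0.8452.
u_3 = v_3 − 1.5811·e_1 − 0.8452·e_2 = (1.9286, 1.2857, 0.6429).
‖u_3‖ = 2.4054, so e_3 = (0.8018, 0.5345, 0.2673).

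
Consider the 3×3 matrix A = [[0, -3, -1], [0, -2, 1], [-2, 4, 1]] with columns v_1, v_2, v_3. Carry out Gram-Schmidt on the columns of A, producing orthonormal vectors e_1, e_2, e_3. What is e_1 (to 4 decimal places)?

e_1 = (0.0000, 0.0000, -1.0000)

e_1 = v_1/‖v_1‖ = (0, 0, -2)/2.0000 = (0.0000, 0.0000, -1.0000).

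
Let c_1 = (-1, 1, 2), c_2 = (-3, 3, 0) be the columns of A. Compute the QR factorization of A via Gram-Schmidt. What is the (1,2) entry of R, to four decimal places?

r_{12} = 2.4495

c_1 = (-1, 1, 2); ‖c_1‖ = 2.4495, so q_1 = (-0.4082, 0.4082, 0.8165).
r_{12} = q_1·c_2 = 2.4495.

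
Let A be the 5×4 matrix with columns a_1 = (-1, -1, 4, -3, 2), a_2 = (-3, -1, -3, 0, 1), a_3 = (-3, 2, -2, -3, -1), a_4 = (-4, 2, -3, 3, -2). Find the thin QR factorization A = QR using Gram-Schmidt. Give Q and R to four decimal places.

a_1 = (-1, -1, 4, -3, 2); ‖a_1‖ = 5.5678, so q_1 = (-0.1796, -0.1796, 0.7184, -0.5388, 0.3592).
q_1·a_2 = (-0.1796)·(-3) + (-0.1796)·(-1) + 0.7184·(-3) + (-0.5388)·0 + 0.3592·1 = -1.0776.
u_2 = a_2 + 1.0776·q_1 = (-3.1935, -1.1935, -2.2258, -0.5806, 1.3871).
‖u_2‖ = 4.3404, so q_2 = (-0.7358, -0.2750, -0.5128, -0.1338, 0.3196).
q_1·a_3 = (-0.1796)·(-3) + (-0.1796)·2 + 0.7184·(-2) + (-0.5388)·(-3) + 0.3592·(-1) = 0.0000; q_2·a_3 = (-0.7358)·(-3) + (-0.2750)·2 + (-0.5128)·(-2) + (-0.1338)·(-3) + 0.3196·(-1) = 2.7647.
u_3 = a_3 + 0.0000·q_1 − 2.7647·q_2 = (-0.9658, 2.7603, -0.5822, -2.6301, -1.8836).
‖u_3‖ = 4.3996, so q_3 = (-0.2195, 0.6274, -0.1323, -0.5978, -0.4281).
q_1·a_4 = (-0.1796)·(-4) + (-0.1796)·2 + 0.7184·(-3) + (-0.5388)·3 + 0.3592·(-2) = -4.1309; q_2·a_4 = (-0.7358)·(-4) + (-0.2750)·2 + (-0.5128)·(-3) + (-0.1338)·3 + 0.3196·(-2) = 2.8911; q_3·a_4 = (-0.2195)·(-4) + 0.6274·2 + (-0.1323)·(-3) + (-0.5978)·3 + (-0.4281)·(-2) = 1.5926.
u_4 = a_4 + 4.1309·q_1 − 2.8911·q_2 − 1.5926·q_3 = (-2.2651, 1.0539, 1.6611, 2.1131, -0.7582).
‖u_4‖ = 3.7471, so q_4 = (-0.6045, 0.2813, 0.4433, 0.5639, -0.2024).

Q = [[-0.1796, -0.7358, -0.2195, -0.6045], [-0.1796, -0.2750, 0.6274, 0.2813], [0.7184, -0.5128, -0.1323, 0.4433], [-0.5388, -0.1338, -0.5978, 0.5639], [0.3592, 0.3196, -0.4281, -0.2024]], R = [[5.5678, -1.0776, 0.0000, -4.1309], [0.0000, 4.3404, 2.7647, 2.8911], [0.0000, 0.0000, 4.3996, 1.5926], [0.0000, 0.0000, 0.0000, 3.7471]]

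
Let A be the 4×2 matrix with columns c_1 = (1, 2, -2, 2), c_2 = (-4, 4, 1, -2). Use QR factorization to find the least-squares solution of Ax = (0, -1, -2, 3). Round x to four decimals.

c_1 = (1, 2, -2, 2); ‖c_1‖ = 3.6056, so q_1 = (0.2774, 0.5547, -0.5547, 0.5547).
q_1·c_2 = 0.2774·(-4) + 0.5547·4 + (-0.5547)·1 + 0.5547·(-2) = -0.5547.
u_2 = c_2 + 0.5547·q_1 = (-3.8462, 4.3077, 0.6923, -1.6923).
‖u_2‖ = 6.0574, so q_2 = (-0.6349, 0.7111, 0.1143, -0.2794).
Qᵀb = (2.2188, -1.7779).
Back-substitute: x_2 = -1.7779/6.0574 = -0.2935.
x_1 = (2.2188 + 0.5547·(-0.2935))/3.6056 = 0.5702.

x = (0.5702, -0.2935)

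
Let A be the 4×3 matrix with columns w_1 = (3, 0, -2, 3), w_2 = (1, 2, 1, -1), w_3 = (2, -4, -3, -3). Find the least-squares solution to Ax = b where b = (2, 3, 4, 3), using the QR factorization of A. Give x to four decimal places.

x = (0.4867, 0.8532, -0.6669)

w_1 = (3, 0, -2, 3); ‖w_1‖ = 4.6904, so q_1 = (0.6396, 0.0000, -0.4264, 0.6396).
q_1·w_2 = 0.6396·1 + 0.0000·2 + (-0.4264)·1 + 0.6396·(-1) = -0.4264.
u_2 = w_2 + 0.4264·q_1 = (1.2727, 2.0000, 0.8182, -0.7273).
‖u_2‖ = 2.6112, so q_2 = (0.4874, 0.7659, 0.3133, -0.2785).
q_1·w_3 = 0.6396·2 + 0.0000·(-4) + (-0.4264)·(-3) + 0.6396·(-3) = 0.6396; q_2·w_3 = 0.4874·2 + 0.7659·(-4) + 0.3133·(-3) + (-0.2785)·(-3) = -2.1934.
u_3 = w_3 − 0.6396·q_1 + 2.1934·q_2 = (2.6600, -2.3200, -2.0400, -4.0200).
‖u_3‖ = 5.7254, so q_3 = (0.4646, -0.4052, -0.3563, -0.7021).
Qᵀb = (1.4924, 3.6904, -3.8181).
Back-substitute: x_3 = -3.8181/5.7254 = -0.6669.
x_2 = (3.6904 + 2.1934·(-0.6669))/2.6112 = 0.8532.
x_1 = (1.4924 + 0.4264·0.8532 − 0.6396·(-0.6669))/4.6904 = 0.4867.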